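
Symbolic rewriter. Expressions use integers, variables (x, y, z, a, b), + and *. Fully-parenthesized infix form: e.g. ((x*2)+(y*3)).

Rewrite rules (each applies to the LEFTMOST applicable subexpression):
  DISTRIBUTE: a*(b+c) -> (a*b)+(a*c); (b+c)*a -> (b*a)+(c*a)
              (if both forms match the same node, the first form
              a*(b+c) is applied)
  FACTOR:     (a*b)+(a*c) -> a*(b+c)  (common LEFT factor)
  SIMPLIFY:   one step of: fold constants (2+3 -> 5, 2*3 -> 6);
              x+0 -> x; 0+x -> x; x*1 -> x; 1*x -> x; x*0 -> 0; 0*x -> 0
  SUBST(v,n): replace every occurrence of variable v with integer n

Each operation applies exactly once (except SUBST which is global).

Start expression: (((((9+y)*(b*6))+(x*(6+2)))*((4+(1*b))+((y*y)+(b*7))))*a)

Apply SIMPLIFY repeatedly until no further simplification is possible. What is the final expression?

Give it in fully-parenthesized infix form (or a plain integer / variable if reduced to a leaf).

Answer: (((((9+y)*(b*6))+(x*8))*((4+b)+((y*y)+(b*7))))*a)

Derivation:
Start: (((((9+y)*(b*6))+(x*(6+2)))*((4+(1*b))+((y*y)+(b*7))))*a)
Step 1: at LLRR: (6+2) -> 8; overall: (((((9+y)*(b*6))+(x*(6+2)))*((4+(1*b))+((y*y)+(b*7))))*a) -> (((((9+y)*(b*6))+(x*8))*((4+(1*b))+((y*y)+(b*7))))*a)
Step 2: at LRLR: (1*b) -> b; overall: (((((9+y)*(b*6))+(x*8))*((4+(1*b))+((y*y)+(b*7))))*a) -> (((((9+y)*(b*6))+(x*8))*((4+b)+((y*y)+(b*7))))*a)
Fixed point: (((((9+y)*(b*6))+(x*8))*((4+b)+((y*y)+(b*7))))*a)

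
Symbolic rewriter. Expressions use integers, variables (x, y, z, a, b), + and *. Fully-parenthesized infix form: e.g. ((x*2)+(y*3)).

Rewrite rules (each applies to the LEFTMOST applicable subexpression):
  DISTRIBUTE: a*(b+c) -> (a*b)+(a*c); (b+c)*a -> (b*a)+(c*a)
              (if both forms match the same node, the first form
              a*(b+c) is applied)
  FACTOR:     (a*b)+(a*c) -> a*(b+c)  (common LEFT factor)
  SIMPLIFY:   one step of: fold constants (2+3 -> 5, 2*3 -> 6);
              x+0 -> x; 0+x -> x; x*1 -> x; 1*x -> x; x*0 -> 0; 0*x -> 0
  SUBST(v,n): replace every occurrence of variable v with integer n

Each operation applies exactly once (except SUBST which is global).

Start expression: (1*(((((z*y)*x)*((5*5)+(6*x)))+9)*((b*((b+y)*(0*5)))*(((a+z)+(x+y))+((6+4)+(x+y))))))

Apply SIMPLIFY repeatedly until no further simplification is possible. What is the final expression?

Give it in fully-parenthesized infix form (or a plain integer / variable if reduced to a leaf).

Answer: 0

Derivation:
Start: (1*(((((z*y)*x)*((5*5)+(6*x)))+9)*((b*((b+y)*(0*5)))*(((a+z)+(x+y))+((6+4)+(x+y))))))
Step 1: at root: (1*(((((z*y)*x)*((5*5)+(6*x)))+9)*((b*((b+y)*(0*5)))*(((a+z)+(x+y))+((6+4)+(x+y)))))) -> (((((z*y)*x)*((5*5)+(6*x)))+9)*((b*((b+y)*(0*5)))*(((a+z)+(x+y))+((6+4)+(x+y))))); overall: (1*(((((z*y)*x)*((5*5)+(6*x)))+9)*((b*((b+y)*(0*5)))*(((a+z)+(x+y))+((6+4)+(x+y)))))) -> (((((z*y)*x)*((5*5)+(6*x)))+9)*((b*((b+y)*(0*5)))*(((a+z)+(x+y))+((6+4)+(x+y)))))
Step 2: at LLRL: (5*5) -> 25; overall: (((((z*y)*x)*((5*5)+(6*x)))+9)*((b*((b+y)*(0*5)))*(((a+z)+(x+y))+((6+4)+(x+y))))) -> (((((z*y)*x)*(25+(6*x)))+9)*((b*((b+y)*(0*5)))*(((a+z)+(x+y))+((6+4)+(x+y)))))
Step 3: at RLRR: (0*5) -> 0; overall: (((((z*y)*x)*(25+(6*x)))+9)*((b*((b+y)*(0*5)))*(((a+z)+(x+y))+((6+4)+(x+y))))) -> (((((z*y)*x)*(25+(6*x)))+9)*((b*((b+y)*0))*(((a+z)+(x+y))+((6+4)+(x+y)))))
Step 4: at RLR: ((b+y)*0) -> 0; overall: (((((z*y)*x)*(25+(6*x)))+9)*((b*((b+y)*0))*(((a+z)+(x+y))+((6+4)+(x+y))))) -> (((((z*y)*x)*(25+(6*x)))+9)*((b*0)*(((a+z)+(x+y))+((6+4)+(x+y)))))
Step 5: at RL: (b*0) -> 0; overall: (((((z*y)*x)*(25+(6*x)))+9)*((b*0)*(((a+z)+(x+y))+((6+4)+(x+y))))) -> (((((z*y)*x)*(25+(6*x)))+9)*(0*(((a+z)+(x+y))+((6+4)+(x+y)))))
Step 6: at R: (0*(((a+z)+(x+y))+((6+4)+(x+y)))) -> 0; overall: (((((z*y)*x)*(25+(6*x)))+9)*(0*(((a+z)+(x+y))+((6+4)+(x+y))))) -> (((((z*y)*x)*(25+(6*x)))+9)*0)
Step 7: at root: (((((z*y)*x)*(25+(6*x)))+9)*0) -> 0; overall: (((((z*y)*x)*(25+(6*x)))+9)*0) -> 0
Fixed point: 0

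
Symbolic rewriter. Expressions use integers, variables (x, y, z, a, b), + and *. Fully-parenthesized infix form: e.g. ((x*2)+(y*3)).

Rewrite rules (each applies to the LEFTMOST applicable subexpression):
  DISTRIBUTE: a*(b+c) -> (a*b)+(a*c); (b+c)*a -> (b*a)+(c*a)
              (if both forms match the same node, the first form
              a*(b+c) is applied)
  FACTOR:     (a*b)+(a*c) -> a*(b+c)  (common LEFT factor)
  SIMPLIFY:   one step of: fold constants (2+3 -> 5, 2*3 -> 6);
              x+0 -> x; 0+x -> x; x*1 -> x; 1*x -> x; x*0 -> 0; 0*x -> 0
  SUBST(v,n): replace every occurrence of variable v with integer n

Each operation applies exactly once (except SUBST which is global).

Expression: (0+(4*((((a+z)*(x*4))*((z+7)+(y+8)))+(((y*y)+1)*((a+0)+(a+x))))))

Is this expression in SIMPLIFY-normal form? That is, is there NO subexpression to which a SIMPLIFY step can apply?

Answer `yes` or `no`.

Answer: no

Derivation:
Expression: (0+(4*((((a+z)*(x*4))*((z+7)+(y+8)))+(((y*y)+1)*((a+0)+(a+x))))))
Scanning for simplifiable subexpressions (pre-order)...
  at root: (0+(4*((((a+z)*(x*4))*((z+7)+(y+8)))+(((y*y)+1)*((a+0)+(a+x)))))) (SIMPLIFIABLE)
  at R: (4*((((a+z)*(x*4))*((z+7)+(y+8)))+(((y*y)+1)*((a+0)+(a+x))))) (not simplifiable)
  at RR: ((((a+z)*(x*4))*((z+7)+(y+8)))+(((y*y)+1)*((a+0)+(a+x)))) (not simplifiable)
  at RRL: (((a+z)*(x*4))*((z+7)+(y+8))) (not simplifiable)
  at RRLL: ((a+z)*(x*4)) (not simplifiable)
  at RRLLL: (a+z) (not simplifiable)
  at RRLLR: (x*4) (not simplifiable)
  at RRLR: ((z+7)+(y+8)) (not simplifiable)
  at RRLRL: (z+7) (not simplifiable)
  at RRLRR: (y+8) (not simplifiable)
  at RRR: (((y*y)+1)*((a+0)+(a+x))) (not simplifiable)
  at RRRL: ((y*y)+1) (not simplifiable)
  at RRRLL: (y*y) (not simplifiable)
  at RRRR: ((a+0)+(a+x)) (not simplifiable)
  at RRRRL: (a+0) (SIMPLIFIABLE)
  at RRRRR: (a+x) (not simplifiable)
Found simplifiable subexpr at path root: (0+(4*((((a+z)*(x*4))*((z+7)+(y+8)))+(((y*y)+1)*((a+0)+(a+x))))))
One SIMPLIFY step would give: (4*((((a+z)*(x*4))*((z+7)+(y+8)))+(((y*y)+1)*((a+0)+(a+x)))))
-> NOT in normal form.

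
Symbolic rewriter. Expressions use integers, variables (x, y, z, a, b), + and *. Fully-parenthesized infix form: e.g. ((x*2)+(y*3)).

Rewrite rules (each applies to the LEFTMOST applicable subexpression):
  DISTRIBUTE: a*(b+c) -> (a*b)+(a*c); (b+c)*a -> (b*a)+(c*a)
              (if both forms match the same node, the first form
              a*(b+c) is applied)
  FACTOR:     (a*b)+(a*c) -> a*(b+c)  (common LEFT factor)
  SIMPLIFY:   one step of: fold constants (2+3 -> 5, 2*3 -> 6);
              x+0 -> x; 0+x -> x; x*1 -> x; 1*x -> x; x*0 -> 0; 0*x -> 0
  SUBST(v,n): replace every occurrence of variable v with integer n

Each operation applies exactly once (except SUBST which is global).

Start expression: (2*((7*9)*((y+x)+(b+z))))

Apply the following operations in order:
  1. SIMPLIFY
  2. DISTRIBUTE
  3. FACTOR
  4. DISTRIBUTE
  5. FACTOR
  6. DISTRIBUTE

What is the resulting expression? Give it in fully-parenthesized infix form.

Start: (2*((7*9)*((y+x)+(b+z))))
Apply SIMPLIFY at RL (target: (7*9)): (2*((7*9)*((y+x)+(b+z)))) -> (2*(63*((y+x)+(b+z))))
Apply DISTRIBUTE at R (target: (63*((y+x)+(b+z)))): (2*(63*((y+x)+(b+z)))) -> (2*((63*(y+x))+(63*(b+z))))
Apply FACTOR at R (target: ((63*(y+x))+(63*(b+z)))): (2*((63*(y+x))+(63*(b+z)))) -> (2*(63*((y+x)+(b+z))))
Apply DISTRIBUTE at R (target: (63*((y+x)+(b+z)))): (2*(63*((y+x)+(b+z)))) -> (2*((63*(y+x))+(63*(b+z))))
Apply FACTOR at R (target: ((63*(y+x))+(63*(b+z)))): (2*((63*(y+x))+(63*(b+z)))) -> (2*(63*((y+x)+(b+z))))
Apply DISTRIBUTE at R (target: (63*((y+x)+(b+z)))): (2*(63*((y+x)+(b+z)))) -> (2*((63*(y+x))+(63*(b+z))))

Answer: (2*((63*(y+x))+(63*(b+z))))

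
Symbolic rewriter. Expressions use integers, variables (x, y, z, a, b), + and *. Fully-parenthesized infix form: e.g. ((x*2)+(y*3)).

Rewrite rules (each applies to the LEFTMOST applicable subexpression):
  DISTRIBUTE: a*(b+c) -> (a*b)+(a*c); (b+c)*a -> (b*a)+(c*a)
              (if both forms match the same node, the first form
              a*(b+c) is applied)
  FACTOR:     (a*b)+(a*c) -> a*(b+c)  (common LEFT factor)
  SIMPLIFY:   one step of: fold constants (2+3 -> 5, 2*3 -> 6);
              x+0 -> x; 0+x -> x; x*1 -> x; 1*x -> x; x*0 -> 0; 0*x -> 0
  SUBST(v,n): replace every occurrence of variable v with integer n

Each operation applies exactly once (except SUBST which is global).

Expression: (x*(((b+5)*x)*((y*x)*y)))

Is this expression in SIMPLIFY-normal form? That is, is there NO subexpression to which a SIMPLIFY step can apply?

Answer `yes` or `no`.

Expression: (x*(((b+5)*x)*((y*x)*y)))
Scanning for simplifiable subexpressions (pre-order)...
  at root: (x*(((b+5)*x)*((y*x)*y))) (not simplifiable)
  at R: (((b+5)*x)*((y*x)*y)) (not simplifiable)
  at RL: ((b+5)*x) (not simplifiable)
  at RLL: (b+5) (not simplifiable)
  at RR: ((y*x)*y) (not simplifiable)
  at RRL: (y*x) (not simplifiable)
Result: no simplifiable subexpression found -> normal form.

Answer: yes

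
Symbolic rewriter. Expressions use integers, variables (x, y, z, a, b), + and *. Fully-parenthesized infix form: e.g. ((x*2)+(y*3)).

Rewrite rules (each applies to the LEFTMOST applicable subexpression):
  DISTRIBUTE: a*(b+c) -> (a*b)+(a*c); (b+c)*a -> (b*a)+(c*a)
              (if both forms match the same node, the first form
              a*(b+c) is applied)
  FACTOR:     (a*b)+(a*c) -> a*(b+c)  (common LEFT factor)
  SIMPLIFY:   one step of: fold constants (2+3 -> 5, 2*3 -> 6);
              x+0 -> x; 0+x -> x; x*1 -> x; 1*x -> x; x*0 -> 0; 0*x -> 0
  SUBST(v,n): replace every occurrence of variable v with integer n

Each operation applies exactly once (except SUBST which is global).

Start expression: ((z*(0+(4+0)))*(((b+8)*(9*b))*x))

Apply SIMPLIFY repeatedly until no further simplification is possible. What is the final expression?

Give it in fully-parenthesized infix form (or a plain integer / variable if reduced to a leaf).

Answer: ((z*4)*(((b+8)*(9*b))*x))

Derivation:
Start: ((z*(0+(4+0)))*(((b+8)*(9*b))*x))
Step 1: at LR: (0+(4+0)) -> (4+0); overall: ((z*(0+(4+0)))*(((b+8)*(9*b))*x)) -> ((z*(4+0))*(((b+8)*(9*b))*x))
Step 2: at LR: (4+0) -> 4; overall: ((z*(4+0))*(((b+8)*(9*b))*x)) -> ((z*4)*(((b+8)*(9*b))*x))
Fixed point: ((z*4)*(((b+8)*(9*b))*x))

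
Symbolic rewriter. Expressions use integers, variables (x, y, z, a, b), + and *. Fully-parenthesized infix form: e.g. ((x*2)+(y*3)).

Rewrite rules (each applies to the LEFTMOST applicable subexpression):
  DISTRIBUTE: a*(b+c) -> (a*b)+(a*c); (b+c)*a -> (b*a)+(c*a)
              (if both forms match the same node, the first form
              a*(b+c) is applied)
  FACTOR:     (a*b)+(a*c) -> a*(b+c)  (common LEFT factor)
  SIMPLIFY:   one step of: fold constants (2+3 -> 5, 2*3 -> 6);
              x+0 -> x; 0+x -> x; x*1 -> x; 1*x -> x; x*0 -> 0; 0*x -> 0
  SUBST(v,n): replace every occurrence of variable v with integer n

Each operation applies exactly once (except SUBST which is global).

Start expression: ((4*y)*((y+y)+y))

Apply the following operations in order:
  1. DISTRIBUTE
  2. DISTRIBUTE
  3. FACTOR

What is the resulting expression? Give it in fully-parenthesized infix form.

Start: ((4*y)*((y+y)+y))
Apply DISTRIBUTE at root (target: ((4*y)*((y+y)+y))): ((4*y)*((y+y)+y)) -> (((4*y)*(y+y))+((4*y)*y))
Apply DISTRIBUTE at L (target: ((4*y)*(y+y))): (((4*y)*(y+y))+((4*y)*y)) -> ((((4*y)*y)+((4*y)*y))+((4*y)*y))
Apply FACTOR at L (target: (((4*y)*y)+((4*y)*y))): ((((4*y)*y)+((4*y)*y))+((4*y)*y)) -> (((4*y)*(y+y))+((4*y)*y))

Answer: (((4*y)*(y+y))+((4*y)*y))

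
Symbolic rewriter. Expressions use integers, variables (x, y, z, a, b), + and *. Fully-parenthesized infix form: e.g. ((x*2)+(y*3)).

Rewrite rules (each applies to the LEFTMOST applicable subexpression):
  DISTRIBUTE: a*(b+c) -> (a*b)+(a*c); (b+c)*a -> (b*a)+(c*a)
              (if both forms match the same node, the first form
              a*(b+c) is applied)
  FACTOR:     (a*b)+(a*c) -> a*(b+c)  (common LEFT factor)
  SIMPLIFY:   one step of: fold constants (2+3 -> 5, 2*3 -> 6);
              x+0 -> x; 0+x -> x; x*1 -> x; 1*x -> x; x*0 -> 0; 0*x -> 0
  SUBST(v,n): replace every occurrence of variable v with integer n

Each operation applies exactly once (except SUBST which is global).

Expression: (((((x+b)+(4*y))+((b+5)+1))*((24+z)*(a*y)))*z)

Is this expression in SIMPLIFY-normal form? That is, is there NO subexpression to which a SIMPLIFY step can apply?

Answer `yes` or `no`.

Expression: (((((x+b)+(4*y))+((b+5)+1))*((24+z)*(a*y)))*z)
Scanning for simplifiable subexpressions (pre-order)...
  at root: (((((x+b)+(4*y))+((b+5)+1))*((24+z)*(a*y)))*z) (not simplifiable)
  at L: ((((x+b)+(4*y))+((b+5)+1))*((24+z)*(a*y))) (not simplifiable)
  at LL: (((x+b)+(4*y))+((b+5)+1)) (not simplifiable)
  at LLL: ((x+b)+(4*y)) (not simplifiable)
  at LLLL: (x+b) (not simplifiable)
  at LLLR: (4*y) (not simplifiable)
  at LLR: ((b+5)+1) (not simplifiable)
  at LLRL: (b+5) (not simplifiable)
  at LR: ((24+z)*(a*y)) (not simplifiable)
  at LRL: (24+z) (not simplifiable)
  at LRR: (a*y) (not simplifiable)
Result: no simplifiable subexpression found -> normal form.

Answer: yes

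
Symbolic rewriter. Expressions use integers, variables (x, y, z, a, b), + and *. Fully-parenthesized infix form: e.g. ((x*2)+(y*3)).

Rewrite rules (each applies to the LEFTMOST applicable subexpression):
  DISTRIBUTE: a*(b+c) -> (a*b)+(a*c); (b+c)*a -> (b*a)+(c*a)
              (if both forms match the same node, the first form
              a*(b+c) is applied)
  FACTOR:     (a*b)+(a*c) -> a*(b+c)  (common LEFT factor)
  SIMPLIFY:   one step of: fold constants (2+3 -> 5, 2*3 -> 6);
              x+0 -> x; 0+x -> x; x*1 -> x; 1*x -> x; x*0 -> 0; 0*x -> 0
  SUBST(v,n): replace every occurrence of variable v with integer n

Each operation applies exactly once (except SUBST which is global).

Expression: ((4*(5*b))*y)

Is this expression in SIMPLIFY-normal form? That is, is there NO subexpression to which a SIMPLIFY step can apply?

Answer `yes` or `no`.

Answer: yes

Derivation:
Expression: ((4*(5*b))*y)
Scanning for simplifiable subexpressions (pre-order)...
  at root: ((4*(5*b))*y) (not simplifiable)
  at L: (4*(5*b)) (not simplifiable)
  at LR: (5*b) (not simplifiable)
Result: no simplifiable subexpression found -> normal form.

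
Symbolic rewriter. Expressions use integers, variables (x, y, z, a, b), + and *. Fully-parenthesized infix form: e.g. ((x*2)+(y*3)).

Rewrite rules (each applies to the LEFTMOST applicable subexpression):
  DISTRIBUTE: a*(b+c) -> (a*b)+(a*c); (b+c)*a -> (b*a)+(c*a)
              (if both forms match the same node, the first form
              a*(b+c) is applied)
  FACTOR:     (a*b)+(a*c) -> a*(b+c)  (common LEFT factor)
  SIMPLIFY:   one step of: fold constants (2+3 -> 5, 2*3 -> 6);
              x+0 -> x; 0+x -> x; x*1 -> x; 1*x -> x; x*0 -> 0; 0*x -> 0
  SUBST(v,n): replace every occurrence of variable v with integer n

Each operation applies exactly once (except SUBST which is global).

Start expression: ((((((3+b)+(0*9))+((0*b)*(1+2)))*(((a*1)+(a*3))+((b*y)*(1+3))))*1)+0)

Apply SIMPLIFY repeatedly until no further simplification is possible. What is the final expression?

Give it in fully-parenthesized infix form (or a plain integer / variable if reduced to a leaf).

Start: ((((((3+b)+(0*9))+((0*b)*(1+2)))*(((a*1)+(a*3))+((b*y)*(1+3))))*1)+0)
Step 1: at root: ((((((3+b)+(0*9))+((0*b)*(1+2)))*(((a*1)+(a*3))+((b*y)*(1+3))))*1)+0) -> (((((3+b)+(0*9))+((0*b)*(1+2)))*(((a*1)+(a*3))+((b*y)*(1+3))))*1); overall: ((((((3+b)+(0*9))+((0*b)*(1+2)))*(((a*1)+(a*3))+((b*y)*(1+3))))*1)+0) -> (((((3+b)+(0*9))+((0*b)*(1+2)))*(((a*1)+(a*3))+((b*y)*(1+3))))*1)
Step 2: at root: (((((3+b)+(0*9))+((0*b)*(1+2)))*(((a*1)+(a*3))+((b*y)*(1+3))))*1) -> ((((3+b)+(0*9))+((0*b)*(1+2)))*(((a*1)+(a*3))+((b*y)*(1+3)))); overall: (((((3+b)+(0*9))+((0*b)*(1+2)))*(((a*1)+(a*3))+((b*y)*(1+3))))*1) -> ((((3+b)+(0*9))+((0*b)*(1+2)))*(((a*1)+(a*3))+((b*y)*(1+3))))
Step 3: at LLR: (0*9) -> 0; overall: ((((3+b)+(0*9))+((0*b)*(1+2)))*(((a*1)+(a*3))+((b*y)*(1+3)))) -> ((((3+b)+0)+((0*b)*(1+2)))*(((a*1)+(a*3))+((b*y)*(1+3))))
Step 4: at LL: ((3+b)+0) -> (3+b); overall: ((((3+b)+0)+((0*b)*(1+2)))*(((a*1)+(a*3))+((b*y)*(1+3)))) -> (((3+b)+((0*b)*(1+2)))*(((a*1)+(a*3))+((b*y)*(1+3))))
Step 5: at LRL: (0*b) -> 0; overall: (((3+b)+((0*b)*(1+2)))*(((a*1)+(a*3))+((b*y)*(1+3)))) -> (((3+b)+(0*(1+2)))*(((a*1)+(a*3))+((b*y)*(1+3))))
Step 6: at LR: (0*(1+2)) -> 0; overall: (((3+b)+(0*(1+2)))*(((a*1)+(a*3))+((b*y)*(1+3)))) -> (((3+b)+0)*(((a*1)+(a*3))+((b*y)*(1+3))))
Step 7: at L: ((3+b)+0) -> (3+b); overall: (((3+b)+0)*(((a*1)+(a*3))+((b*y)*(1+3)))) -> ((3+b)*(((a*1)+(a*3))+((b*y)*(1+3))))
Step 8: at RLL: (a*1) -> a; overall: ((3+b)*(((a*1)+(a*3))+((b*y)*(1+3)))) -> ((3+b)*((a+(a*3))+((b*y)*(1+3))))
Step 9: at RRR: (1+3) -> 4; overall: ((3+b)*((a+(a*3))+((b*y)*(1+3)))) -> ((3+b)*((a+(a*3))+((b*y)*4)))
Fixed point: ((3+b)*((a+(a*3))+((b*y)*4)))

Answer: ((3+b)*((a+(a*3))+((b*y)*4)))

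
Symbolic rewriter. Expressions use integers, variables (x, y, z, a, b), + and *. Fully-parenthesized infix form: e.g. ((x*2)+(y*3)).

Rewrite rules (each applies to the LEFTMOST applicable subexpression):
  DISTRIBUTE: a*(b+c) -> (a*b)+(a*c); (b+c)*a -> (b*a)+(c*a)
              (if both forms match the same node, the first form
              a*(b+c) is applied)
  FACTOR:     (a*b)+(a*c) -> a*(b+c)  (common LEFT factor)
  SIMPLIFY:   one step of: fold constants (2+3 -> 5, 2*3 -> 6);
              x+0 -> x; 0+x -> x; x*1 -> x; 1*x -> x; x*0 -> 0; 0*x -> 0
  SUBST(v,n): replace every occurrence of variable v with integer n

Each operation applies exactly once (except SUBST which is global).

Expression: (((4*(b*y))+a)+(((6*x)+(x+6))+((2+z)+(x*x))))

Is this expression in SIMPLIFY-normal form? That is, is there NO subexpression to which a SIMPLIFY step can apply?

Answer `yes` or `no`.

Expression: (((4*(b*y))+a)+(((6*x)+(x+6))+((2+z)+(x*x))))
Scanning for simplifiable subexpressions (pre-order)...
  at root: (((4*(b*y))+a)+(((6*x)+(x+6))+((2+z)+(x*x)))) (not simplifiable)
  at L: ((4*(b*y))+a) (not simplifiable)
  at LL: (4*(b*y)) (not simplifiable)
  at LLR: (b*y) (not simplifiable)
  at R: (((6*x)+(x+6))+((2+z)+(x*x))) (not simplifiable)
  at RL: ((6*x)+(x+6)) (not simplifiable)
  at RLL: (6*x) (not simplifiable)
  at RLR: (x+6) (not simplifiable)
  at RR: ((2+z)+(x*x)) (not simplifiable)
  at RRL: (2+z) (not simplifiable)
  at RRR: (x*x) (not simplifiable)
Result: no simplifiable subexpression found -> normal form.

Answer: yes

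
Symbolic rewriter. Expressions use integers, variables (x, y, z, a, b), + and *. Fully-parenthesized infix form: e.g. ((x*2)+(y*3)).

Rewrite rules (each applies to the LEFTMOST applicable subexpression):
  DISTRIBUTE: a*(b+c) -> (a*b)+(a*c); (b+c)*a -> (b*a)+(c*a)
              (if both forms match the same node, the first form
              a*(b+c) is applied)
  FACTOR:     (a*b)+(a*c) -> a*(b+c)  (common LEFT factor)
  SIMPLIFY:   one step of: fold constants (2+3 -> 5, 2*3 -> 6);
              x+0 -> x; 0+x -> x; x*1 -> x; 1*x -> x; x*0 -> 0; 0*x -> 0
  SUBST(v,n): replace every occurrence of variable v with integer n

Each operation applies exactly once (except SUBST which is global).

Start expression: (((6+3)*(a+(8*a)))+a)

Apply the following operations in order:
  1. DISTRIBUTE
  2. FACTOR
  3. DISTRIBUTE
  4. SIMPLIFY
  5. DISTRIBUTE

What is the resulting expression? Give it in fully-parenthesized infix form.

Start: (((6+3)*(a+(8*a)))+a)
Apply DISTRIBUTE at L (target: ((6+3)*(a+(8*a)))): (((6+3)*(a+(8*a)))+a) -> ((((6+3)*a)+((6+3)*(8*a)))+a)
Apply FACTOR at L (target: (((6+3)*a)+((6+3)*(8*a)))): ((((6+3)*a)+((6+3)*(8*a)))+a) -> (((6+3)*(a+(8*a)))+a)
Apply DISTRIBUTE at L (target: ((6+3)*(a+(8*a)))): (((6+3)*(a+(8*a)))+a) -> ((((6+3)*a)+((6+3)*(8*a)))+a)
Apply SIMPLIFY at LLL (target: (6+3)): ((((6+3)*a)+((6+3)*(8*a)))+a) -> (((9*a)+((6+3)*(8*a)))+a)
Apply DISTRIBUTE at LR (target: ((6+3)*(8*a))): (((9*a)+((6+3)*(8*a)))+a) -> (((9*a)+((6*(8*a))+(3*(8*a))))+a)

Answer: (((9*a)+((6*(8*a))+(3*(8*a))))+a)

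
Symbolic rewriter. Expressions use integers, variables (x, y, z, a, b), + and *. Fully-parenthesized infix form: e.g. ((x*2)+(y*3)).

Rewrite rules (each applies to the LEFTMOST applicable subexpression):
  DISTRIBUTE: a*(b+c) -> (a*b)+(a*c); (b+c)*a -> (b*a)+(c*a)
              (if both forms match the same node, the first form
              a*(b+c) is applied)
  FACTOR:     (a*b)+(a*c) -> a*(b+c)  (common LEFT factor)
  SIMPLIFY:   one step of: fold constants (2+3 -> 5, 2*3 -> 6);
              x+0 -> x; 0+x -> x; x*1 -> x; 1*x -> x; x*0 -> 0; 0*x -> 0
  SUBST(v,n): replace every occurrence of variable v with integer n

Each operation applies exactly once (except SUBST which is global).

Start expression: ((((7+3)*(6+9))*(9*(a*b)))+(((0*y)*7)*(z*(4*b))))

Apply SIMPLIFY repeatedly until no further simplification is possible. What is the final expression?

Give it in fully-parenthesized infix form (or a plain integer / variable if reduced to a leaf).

Start: ((((7+3)*(6+9))*(9*(a*b)))+(((0*y)*7)*(z*(4*b))))
Step 1: at LLL: (7+3) -> 10; overall: ((((7+3)*(6+9))*(9*(a*b)))+(((0*y)*7)*(z*(4*b)))) -> (((10*(6+9))*(9*(a*b)))+(((0*y)*7)*(z*(4*b))))
Step 2: at LLR: (6+9) -> 15; overall: (((10*(6+9))*(9*(a*b)))+(((0*y)*7)*(z*(4*b)))) -> (((10*15)*(9*(a*b)))+(((0*y)*7)*(z*(4*b))))
Step 3: at LL: (10*15) -> 150; overall: (((10*15)*(9*(a*b)))+(((0*y)*7)*(z*(4*b)))) -> ((150*(9*(a*b)))+(((0*y)*7)*(z*(4*b))))
Step 4: at RLL: (0*y) -> 0; overall: ((150*(9*(a*b)))+(((0*y)*7)*(z*(4*b)))) -> ((150*(9*(a*b)))+((0*7)*(z*(4*b))))
Step 5: at RL: (0*7) -> 0; overall: ((150*(9*(a*b)))+((0*7)*(z*(4*b)))) -> ((150*(9*(a*b)))+(0*(z*(4*b))))
Step 6: at R: (0*(z*(4*b))) -> 0; overall: ((150*(9*(a*b)))+(0*(z*(4*b)))) -> ((150*(9*(a*b)))+0)
Step 7: at root: ((150*(9*(a*b)))+0) -> (150*(9*(a*b))); overall: ((150*(9*(a*b)))+0) -> (150*(9*(a*b)))
Fixed point: (150*(9*(a*b)))

Answer: (150*(9*(a*b)))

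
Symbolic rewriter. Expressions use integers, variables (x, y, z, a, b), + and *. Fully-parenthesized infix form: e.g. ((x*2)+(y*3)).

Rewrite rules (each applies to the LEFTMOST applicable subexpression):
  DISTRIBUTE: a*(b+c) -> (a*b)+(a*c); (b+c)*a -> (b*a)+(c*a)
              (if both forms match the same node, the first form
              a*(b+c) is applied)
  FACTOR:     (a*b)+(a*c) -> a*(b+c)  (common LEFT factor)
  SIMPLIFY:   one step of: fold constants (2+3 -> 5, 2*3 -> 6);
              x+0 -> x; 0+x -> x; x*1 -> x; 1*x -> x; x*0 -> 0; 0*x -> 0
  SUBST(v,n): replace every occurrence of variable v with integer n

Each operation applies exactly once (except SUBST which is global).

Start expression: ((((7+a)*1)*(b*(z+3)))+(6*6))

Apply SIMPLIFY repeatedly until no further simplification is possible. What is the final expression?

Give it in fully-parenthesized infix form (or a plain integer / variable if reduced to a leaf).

Start: ((((7+a)*1)*(b*(z+3)))+(6*6))
Step 1: at LL: ((7+a)*1) -> (7+a); overall: ((((7+a)*1)*(b*(z+3)))+(6*6)) -> (((7+a)*(b*(z+3)))+(6*6))
Step 2: at R: (6*6) -> 36; overall: (((7+a)*(b*(z+3)))+(6*6)) -> (((7+a)*(b*(z+3)))+36)
Fixed point: (((7+a)*(b*(z+3)))+36)

Answer: (((7+a)*(b*(z+3)))+36)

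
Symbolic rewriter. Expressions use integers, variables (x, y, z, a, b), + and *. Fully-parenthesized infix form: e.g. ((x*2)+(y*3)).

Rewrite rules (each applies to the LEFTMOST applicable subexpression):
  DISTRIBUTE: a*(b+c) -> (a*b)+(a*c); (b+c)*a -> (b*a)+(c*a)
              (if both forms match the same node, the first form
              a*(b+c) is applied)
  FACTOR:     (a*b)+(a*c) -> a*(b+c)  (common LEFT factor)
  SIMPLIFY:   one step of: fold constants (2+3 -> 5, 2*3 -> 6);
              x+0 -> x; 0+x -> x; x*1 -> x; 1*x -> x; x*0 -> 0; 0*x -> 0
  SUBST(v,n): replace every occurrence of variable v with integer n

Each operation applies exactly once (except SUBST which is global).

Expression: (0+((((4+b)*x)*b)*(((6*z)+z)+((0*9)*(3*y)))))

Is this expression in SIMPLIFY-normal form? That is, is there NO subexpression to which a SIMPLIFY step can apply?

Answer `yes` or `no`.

Expression: (0+((((4+b)*x)*b)*(((6*z)+z)+((0*9)*(3*y)))))
Scanning for simplifiable subexpressions (pre-order)...
  at root: (0+((((4+b)*x)*b)*(((6*z)+z)+((0*9)*(3*y))))) (SIMPLIFIABLE)
  at R: ((((4+b)*x)*b)*(((6*z)+z)+((0*9)*(3*y)))) (not simplifiable)
  at RL: (((4+b)*x)*b) (not simplifiable)
  at RLL: ((4+b)*x) (not simplifiable)
  at RLLL: (4+b) (not simplifiable)
  at RR: (((6*z)+z)+((0*9)*(3*y))) (not simplifiable)
  at RRL: ((6*z)+z) (not simplifiable)
  at RRLL: (6*z) (not simplifiable)
  at RRR: ((0*9)*(3*y)) (not simplifiable)
  at RRRL: (0*9) (SIMPLIFIABLE)
  at RRRR: (3*y) (not simplifiable)
Found simplifiable subexpr at path root: (0+((((4+b)*x)*b)*(((6*z)+z)+((0*9)*(3*y)))))
One SIMPLIFY step would give: ((((4+b)*x)*b)*(((6*z)+z)+((0*9)*(3*y))))
-> NOT in normal form.

Answer: no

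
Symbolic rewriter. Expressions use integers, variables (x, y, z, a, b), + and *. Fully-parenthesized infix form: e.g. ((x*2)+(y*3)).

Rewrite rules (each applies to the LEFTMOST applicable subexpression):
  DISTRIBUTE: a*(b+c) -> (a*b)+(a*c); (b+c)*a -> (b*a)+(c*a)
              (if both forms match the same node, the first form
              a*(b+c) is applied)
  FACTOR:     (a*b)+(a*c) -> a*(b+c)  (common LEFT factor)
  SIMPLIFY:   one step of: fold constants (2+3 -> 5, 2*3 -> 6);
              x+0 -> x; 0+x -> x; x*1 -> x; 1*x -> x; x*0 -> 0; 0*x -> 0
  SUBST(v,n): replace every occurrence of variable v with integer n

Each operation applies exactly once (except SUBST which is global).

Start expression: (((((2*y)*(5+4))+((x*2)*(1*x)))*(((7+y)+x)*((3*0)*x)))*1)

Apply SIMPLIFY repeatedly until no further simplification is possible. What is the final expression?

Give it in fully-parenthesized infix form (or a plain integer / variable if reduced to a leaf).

Start: (((((2*y)*(5+4))+((x*2)*(1*x)))*(((7+y)+x)*((3*0)*x)))*1)
Step 1: at root: (((((2*y)*(5+4))+((x*2)*(1*x)))*(((7+y)+x)*((3*0)*x)))*1) -> ((((2*y)*(5+4))+((x*2)*(1*x)))*(((7+y)+x)*((3*0)*x))); overall: (((((2*y)*(5+4))+((x*2)*(1*x)))*(((7+y)+x)*((3*0)*x)))*1) -> ((((2*y)*(5+4))+((x*2)*(1*x)))*(((7+y)+x)*((3*0)*x)))
Step 2: at LLR: (5+4) -> 9; overall: ((((2*y)*(5+4))+((x*2)*(1*x)))*(((7+y)+x)*((3*0)*x))) -> ((((2*y)*9)+((x*2)*(1*x)))*(((7+y)+x)*((3*0)*x)))
Step 3: at LRR: (1*x) -> x; overall: ((((2*y)*9)+((x*2)*(1*x)))*(((7+y)+x)*((3*0)*x))) -> ((((2*y)*9)+((x*2)*x))*(((7+y)+x)*((3*0)*x)))
Step 4: at RRL: (3*0) -> 0; overall: ((((2*y)*9)+((x*2)*x))*(((7+y)+x)*((3*0)*x))) -> ((((2*y)*9)+((x*2)*x))*(((7+y)+x)*(0*x)))
Step 5: at RR: (0*x) -> 0; overall: ((((2*y)*9)+((x*2)*x))*(((7+y)+x)*(0*x))) -> ((((2*y)*9)+((x*2)*x))*(((7+y)+x)*0))
Step 6: at R: (((7+y)+x)*0) -> 0; overall: ((((2*y)*9)+((x*2)*x))*(((7+y)+x)*0)) -> ((((2*y)*9)+((x*2)*x))*0)
Step 7: at root: ((((2*y)*9)+((x*2)*x))*0) -> 0; overall: ((((2*y)*9)+((x*2)*x))*0) -> 0
Fixed point: 0

Answer: 0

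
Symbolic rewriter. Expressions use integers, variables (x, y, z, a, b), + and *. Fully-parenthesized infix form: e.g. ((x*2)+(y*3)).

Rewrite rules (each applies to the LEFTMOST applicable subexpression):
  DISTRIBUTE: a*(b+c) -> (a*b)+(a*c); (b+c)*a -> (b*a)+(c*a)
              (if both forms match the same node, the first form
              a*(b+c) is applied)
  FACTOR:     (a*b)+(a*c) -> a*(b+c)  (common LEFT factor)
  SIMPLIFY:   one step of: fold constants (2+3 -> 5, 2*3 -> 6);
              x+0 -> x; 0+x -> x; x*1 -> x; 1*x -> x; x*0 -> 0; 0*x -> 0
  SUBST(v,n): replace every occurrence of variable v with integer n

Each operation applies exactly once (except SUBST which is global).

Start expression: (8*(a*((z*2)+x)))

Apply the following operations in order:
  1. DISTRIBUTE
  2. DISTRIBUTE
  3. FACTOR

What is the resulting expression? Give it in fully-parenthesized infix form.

Answer: (8*((a*(z*2))+(a*x)))

Derivation:
Start: (8*(a*((z*2)+x)))
Apply DISTRIBUTE at R (target: (a*((z*2)+x))): (8*(a*((z*2)+x))) -> (8*((a*(z*2))+(a*x)))
Apply DISTRIBUTE at root (target: (8*((a*(z*2))+(a*x)))): (8*((a*(z*2))+(a*x))) -> ((8*(a*(z*2)))+(8*(a*x)))
Apply FACTOR at root (target: ((8*(a*(z*2)))+(8*(a*x)))): ((8*(a*(z*2)))+(8*(a*x))) -> (8*((a*(z*2))+(a*x)))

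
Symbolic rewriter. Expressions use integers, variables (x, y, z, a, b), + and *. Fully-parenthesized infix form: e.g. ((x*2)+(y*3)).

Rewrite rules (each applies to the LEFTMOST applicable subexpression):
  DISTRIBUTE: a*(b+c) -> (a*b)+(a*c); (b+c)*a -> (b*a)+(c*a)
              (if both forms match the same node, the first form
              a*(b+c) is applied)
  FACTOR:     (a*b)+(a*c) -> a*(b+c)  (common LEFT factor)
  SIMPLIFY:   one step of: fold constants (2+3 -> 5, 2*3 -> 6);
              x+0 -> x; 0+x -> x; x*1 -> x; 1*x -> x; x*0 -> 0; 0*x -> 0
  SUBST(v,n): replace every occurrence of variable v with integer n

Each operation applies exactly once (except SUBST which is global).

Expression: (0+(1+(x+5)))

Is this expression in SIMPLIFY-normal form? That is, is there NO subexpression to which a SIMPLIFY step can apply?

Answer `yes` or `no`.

Expression: (0+(1+(x+5)))
Scanning for simplifiable subexpressions (pre-order)...
  at root: (0+(1+(x+5))) (SIMPLIFIABLE)
  at R: (1+(x+5)) (not simplifiable)
  at RR: (x+5) (not simplifiable)
Found simplifiable subexpr at path root: (0+(1+(x+5)))
One SIMPLIFY step would give: (1+(x+5))
-> NOT in normal form.

Answer: no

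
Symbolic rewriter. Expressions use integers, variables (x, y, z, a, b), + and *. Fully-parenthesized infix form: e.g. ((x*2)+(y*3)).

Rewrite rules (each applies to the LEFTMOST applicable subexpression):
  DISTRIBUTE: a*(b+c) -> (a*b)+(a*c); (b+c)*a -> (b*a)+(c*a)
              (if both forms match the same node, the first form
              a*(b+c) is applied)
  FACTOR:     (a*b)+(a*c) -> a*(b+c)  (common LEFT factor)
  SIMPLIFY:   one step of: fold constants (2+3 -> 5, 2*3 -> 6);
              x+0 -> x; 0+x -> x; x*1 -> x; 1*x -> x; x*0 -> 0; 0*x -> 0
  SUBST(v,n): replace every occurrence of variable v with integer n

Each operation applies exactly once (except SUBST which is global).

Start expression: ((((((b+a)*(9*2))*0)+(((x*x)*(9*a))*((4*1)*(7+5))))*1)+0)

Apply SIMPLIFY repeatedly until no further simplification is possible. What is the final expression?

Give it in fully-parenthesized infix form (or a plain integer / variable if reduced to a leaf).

Start: ((((((b+a)*(9*2))*0)+(((x*x)*(9*a))*((4*1)*(7+5))))*1)+0)
Step 1: at root: ((((((b+a)*(9*2))*0)+(((x*x)*(9*a))*((4*1)*(7+5))))*1)+0) -> (((((b+a)*(9*2))*0)+(((x*x)*(9*a))*((4*1)*(7+5))))*1); overall: ((((((b+a)*(9*2))*0)+(((x*x)*(9*a))*((4*1)*(7+5))))*1)+0) -> (((((b+a)*(9*2))*0)+(((x*x)*(9*a))*((4*1)*(7+5))))*1)
Step 2: at root: (((((b+a)*(9*2))*0)+(((x*x)*(9*a))*((4*1)*(7+5))))*1) -> ((((b+a)*(9*2))*0)+(((x*x)*(9*a))*((4*1)*(7+5)))); overall: (((((b+a)*(9*2))*0)+(((x*x)*(9*a))*((4*1)*(7+5))))*1) -> ((((b+a)*(9*2))*0)+(((x*x)*(9*a))*((4*1)*(7+5))))
Step 3: at L: (((b+a)*(9*2))*0) -> 0; overall: ((((b+a)*(9*2))*0)+(((x*x)*(9*a))*((4*1)*(7+5)))) -> (0+(((x*x)*(9*a))*((4*1)*(7+5))))
Step 4: at root: (0+(((x*x)*(9*a))*((4*1)*(7+5)))) -> (((x*x)*(9*a))*((4*1)*(7+5))); overall: (0+(((x*x)*(9*a))*((4*1)*(7+5)))) -> (((x*x)*(9*a))*((4*1)*(7+5)))
Step 5: at RL: (4*1) -> 4; overall: (((x*x)*(9*a))*((4*1)*(7+5))) -> (((x*x)*(9*a))*(4*(7+5)))
Step 6: at RR: (7+5) -> 12; overall: (((x*x)*(9*a))*(4*(7+5))) -> (((x*x)*(9*a))*(4*12))
Step 7: at R: (4*12) -> 48; overall: (((x*x)*(9*a))*(4*12)) -> (((x*x)*(9*a))*48)
Fixed point: (((x*x)*(9*a))*48)

Answer: (((x*x)*(9*a))*48)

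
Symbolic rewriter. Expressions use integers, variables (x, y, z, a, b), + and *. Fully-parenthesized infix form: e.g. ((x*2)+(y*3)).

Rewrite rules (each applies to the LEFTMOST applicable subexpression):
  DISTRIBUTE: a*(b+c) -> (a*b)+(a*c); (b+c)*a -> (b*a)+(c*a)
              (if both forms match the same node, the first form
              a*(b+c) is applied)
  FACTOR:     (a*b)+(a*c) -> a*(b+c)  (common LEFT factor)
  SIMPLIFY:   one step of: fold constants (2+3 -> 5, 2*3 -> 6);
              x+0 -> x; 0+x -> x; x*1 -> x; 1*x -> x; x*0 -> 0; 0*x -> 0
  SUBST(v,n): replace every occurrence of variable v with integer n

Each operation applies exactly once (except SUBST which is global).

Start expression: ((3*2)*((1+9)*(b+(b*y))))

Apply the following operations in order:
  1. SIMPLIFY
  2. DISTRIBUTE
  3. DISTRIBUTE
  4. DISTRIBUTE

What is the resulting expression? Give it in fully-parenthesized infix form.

Answer: ((6*((1*b)+(9*b)))+(6*((1+9)*(b*y))))

Derivation:
Start: ((3*2)*((1+9)*(b+(b*y))))
Apply SIMPLIFY at L (target: (3*2)): ((3*2)*((1+9)*(b+(b*y)))) -> (6*((1+9)*(b+(b*y))))
Apply DISTRIBUTE at R (target: ((1+9)*(b+(b*y)))): (6*((1+9)*(b+(b*y)))) -> (6*(((1+9)*b)+((1+9)*(b*y))))
Apply DISTRIBUTE at root (target: (6*(((1+9)*b)+((1+9)*(b*y))))): (6*(((1+9)*b)+((1+9)*(b*y)))) -> ((6*((1+9)*b))+(6*((1+9)*(b*y))))
Apply DISTRIBUTE at LR (target: ((1+9)*b)): ((6*((1+9)*b))+(6*((1+9)*(b*y)))) -> ((6*((1*b)+(9*b)))+(6*((1+9)*(b*y))))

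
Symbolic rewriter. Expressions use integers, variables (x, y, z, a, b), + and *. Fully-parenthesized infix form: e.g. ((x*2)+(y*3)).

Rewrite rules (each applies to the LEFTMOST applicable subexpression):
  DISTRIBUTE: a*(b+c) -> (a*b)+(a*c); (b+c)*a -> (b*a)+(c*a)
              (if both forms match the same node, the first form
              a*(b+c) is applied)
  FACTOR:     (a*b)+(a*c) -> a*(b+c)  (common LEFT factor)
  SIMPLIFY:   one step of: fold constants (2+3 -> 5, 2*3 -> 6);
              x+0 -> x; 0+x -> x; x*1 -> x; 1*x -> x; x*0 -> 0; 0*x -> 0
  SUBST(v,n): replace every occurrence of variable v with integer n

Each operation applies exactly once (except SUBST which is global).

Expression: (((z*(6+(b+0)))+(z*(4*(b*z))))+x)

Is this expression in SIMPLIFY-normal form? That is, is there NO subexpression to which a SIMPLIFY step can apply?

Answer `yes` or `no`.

Expression: (((z*(6+(b+0)))+(z*(4*(b*z))))+x)
Scanning for simplifiable subexpressions (pre-order)...
  at root: (((z*(6+(b+0)))+(z*(4*(b*z))))+x) (not simplifiable)
  at L: ((z*(6+(b+0)))+(z*(4*(b*z)))) (not simplifiable)
  at LL: (z*(6+(b+0))) (not simplifiable)
  at LLR: (6+(b+0)) (not simplifiable)
  at LLRR: (b+0) (SIMPLIFIABLE)
  at LR: (z*(4*(b*z))) (not simplifiable)
  at LRR: (4*(b*z)) (not simplifiable)
  at LRRR: (b*z) (not simplifiable)
Found simplifiable subexpr at path LLRR: (b+0)
One SIMPLIFY step would give: (((z*(6+b))+(z*(4*(b*z))))+x)
-> NOT in normal form.

Answer: no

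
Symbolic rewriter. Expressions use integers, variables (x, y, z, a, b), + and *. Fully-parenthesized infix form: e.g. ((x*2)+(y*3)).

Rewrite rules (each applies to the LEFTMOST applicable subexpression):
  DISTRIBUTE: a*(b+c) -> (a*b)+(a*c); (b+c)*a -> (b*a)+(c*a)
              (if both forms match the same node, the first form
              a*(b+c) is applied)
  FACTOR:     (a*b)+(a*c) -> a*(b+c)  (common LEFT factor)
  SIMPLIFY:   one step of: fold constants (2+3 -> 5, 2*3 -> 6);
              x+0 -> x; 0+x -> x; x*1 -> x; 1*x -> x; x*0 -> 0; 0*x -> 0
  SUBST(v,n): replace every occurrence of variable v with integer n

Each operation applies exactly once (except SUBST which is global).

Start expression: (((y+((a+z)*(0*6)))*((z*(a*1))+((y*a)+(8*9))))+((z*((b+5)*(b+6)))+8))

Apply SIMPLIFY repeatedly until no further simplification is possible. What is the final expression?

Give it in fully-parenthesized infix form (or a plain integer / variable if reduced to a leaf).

Start: (((y+((a+z)*(0*6)))*((z*(a*1))+((y*a)+(8*9))))+((z*((b+5)*(b+6)))+8))
Step 1: at LLRR: (0*6) -> 0; overall: (((y+((a+z)*(0*6)))*((z*(a*1))+((y*a)+(8*9))))+((z*((b+5)*(b+6)))+8)) -> (((y+((a+z)*0))*((z*(a*1))+((y*a)+(8*9))))+((z*((b+5)*(b+6)))+8))
Step 2: at LLR: ((a+z)*0) -> 0; overall: (((y+((a+z)*0))*((z*(a*1))+((y*a)+(8*9))))+((z*((b+5)*(b+6)))+8)) -> (((y+0)*((z*(a*1))+((y*a)+(8*9))))+((z*((b+5)*(b+6)))+8))
Step 3: at LL: (y+0) -> y; overall: (((y+0)*((z*(a*1))+((y*a)+(8*9))))+((z*((b+5)*(b+6)))+8)) -> ((y*((z*(a*1))+((y*a)+(8*9))))+((z*((b+5)*(b+6)))+8))
Step 4: at LRLR: (a*1) -> a; overall: ((y*((z*(a*1))+((y*a)+(8*9))))+((z*((b+5)*(b+6)))+8)) -> ((y*((z*a)+((y*a)+(8*9))))+((z*((b+5)*(b+6)))+8))
Step 5: at LRRR: (8*9) -> 72; overall: ((y*((z*a)+((y*a)+(8*9))))+((z*((b+5)*(b+6)))+8)) -> ((y*((z*a)+((y*a)+72)))+((z*((b+5)*(b+6)))+8))
Fixed point: ((y*((z*a)+((y*a)+72)))+((z*((b+5)*(b+6)))+8))

Answer: ((y*((z*a)+((y*a)+72)))+((z*((b+5)*(b+6)))+8))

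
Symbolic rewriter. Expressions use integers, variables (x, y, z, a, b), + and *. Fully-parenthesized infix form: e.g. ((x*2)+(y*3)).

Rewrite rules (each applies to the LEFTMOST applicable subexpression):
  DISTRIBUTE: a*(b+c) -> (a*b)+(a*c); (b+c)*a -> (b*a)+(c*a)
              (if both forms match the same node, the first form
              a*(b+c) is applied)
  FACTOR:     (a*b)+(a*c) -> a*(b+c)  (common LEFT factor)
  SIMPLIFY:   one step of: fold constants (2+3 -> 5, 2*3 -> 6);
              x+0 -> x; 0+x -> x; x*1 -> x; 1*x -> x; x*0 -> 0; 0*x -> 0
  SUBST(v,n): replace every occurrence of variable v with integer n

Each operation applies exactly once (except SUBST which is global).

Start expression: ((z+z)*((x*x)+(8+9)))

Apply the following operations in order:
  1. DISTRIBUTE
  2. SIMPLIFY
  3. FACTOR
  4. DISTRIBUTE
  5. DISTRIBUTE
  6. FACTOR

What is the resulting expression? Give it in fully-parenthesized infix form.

Answer: ((z*((x*x)+(x*x)))+((z+z)*17))

Derivation:
Start: ((z+z)*((x*x)+(8+9)))
Apply DISTRIBUTE at root (target: ((z+z)*((x*x)+(8+9)))): ((z+z)*((x*x)+(8+9))) -> (((z+z)*(x*x))+((z+z)*(8+9)))
Apply SIMPLIFY at RR (target: (8+9)): (((z+z)*(x*x))+((z+z)*(8+9))) -> (((z+z)*(x*x))+((z+z)*17))
Apply FACTOR at root (target: (((z+z)*(x*x))+((z+z)*17))): (((z+z)*(x*x))+((z+z)*17)) -> ((z+z)*((x*x)+17))
Apply DISTRIBUTE at root (target: ((z+z)*((x*x)+17))): ((z+z)*((x*x)+17)) -> (((z+z)*(x*x))+((z+z)*17))
Apply DISTRIBUTE at L (target: ((z+z)*(x*x))): (((z+z)*(x*x))+((z+z)*17)) -> (((z*(x*x))+(z*(x*x)))+((z+z)*17))
Apply FACTOR at L (target: ((z*(x*x))+(z*(x*x)))): (((z*(x*x))+(z*(x*x)))+((z+z)*17)) -> ((z*((x*x)+(x*x)))+((z+z)*17))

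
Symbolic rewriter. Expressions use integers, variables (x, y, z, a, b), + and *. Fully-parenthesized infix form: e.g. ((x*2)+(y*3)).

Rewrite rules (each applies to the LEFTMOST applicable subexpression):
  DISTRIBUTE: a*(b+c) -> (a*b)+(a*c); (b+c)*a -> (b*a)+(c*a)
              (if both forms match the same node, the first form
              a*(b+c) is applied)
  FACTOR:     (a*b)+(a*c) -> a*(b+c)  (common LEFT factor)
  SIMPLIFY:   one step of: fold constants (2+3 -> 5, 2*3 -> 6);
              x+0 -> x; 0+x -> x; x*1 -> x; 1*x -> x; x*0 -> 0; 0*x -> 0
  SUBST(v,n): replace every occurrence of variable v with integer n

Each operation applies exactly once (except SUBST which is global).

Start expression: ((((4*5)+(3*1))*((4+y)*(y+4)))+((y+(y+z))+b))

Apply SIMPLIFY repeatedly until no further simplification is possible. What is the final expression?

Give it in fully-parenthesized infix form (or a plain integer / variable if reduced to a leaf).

Start: ((((4*5)+(3*1))*((4+y)*(y+4)))+((y+(y+z))+b))
Step 1: at LLL: (4*5) -> 20; overall: ((((4*5)+(3*1))*((4+y)*(y+4)))+((y+(y+z))+b)) -> (((20+(3*1))*((4+y)*(y+4)))+((y+(y+z))+b))
Step 2: at LLR: (3*1) -> 3; overall: (((20+(3*1))*((4+y)*(y+4)))+((y+(y+z))+b)) -> (((20+3)*((4+y)*(y+4)))+((y+(y+z))+b))
Step 3: at LL: (20+3) -> 23; overall: (((20+3)*((4+y)*(y+4)))+((y+(y+z))+b)) -> ((23*((4+y)*(y+4)))+((y+(y+z))+b))
Fixed point: ((23*((4+y)*(y+4)))+((y+(y+z))+b))

Answer: ((23*((4+y)*(y+4)))+((y+(y+z))+b))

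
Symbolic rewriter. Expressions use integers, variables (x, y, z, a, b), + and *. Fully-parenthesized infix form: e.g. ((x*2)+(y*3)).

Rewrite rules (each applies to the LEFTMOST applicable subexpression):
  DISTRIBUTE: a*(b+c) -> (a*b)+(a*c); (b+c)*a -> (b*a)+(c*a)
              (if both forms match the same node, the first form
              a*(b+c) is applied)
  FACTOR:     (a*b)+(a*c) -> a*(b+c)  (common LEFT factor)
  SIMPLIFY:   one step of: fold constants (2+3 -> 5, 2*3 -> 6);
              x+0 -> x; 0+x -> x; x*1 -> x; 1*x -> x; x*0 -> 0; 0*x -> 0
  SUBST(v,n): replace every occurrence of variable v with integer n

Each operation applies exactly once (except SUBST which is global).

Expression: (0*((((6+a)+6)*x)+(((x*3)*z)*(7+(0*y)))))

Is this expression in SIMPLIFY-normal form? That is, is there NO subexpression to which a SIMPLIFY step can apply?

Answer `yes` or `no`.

Expression: (0*((((6+a)+6)*x)+(((x*3)*z)*(7+(0*y)))))
Scanning for simplifiable subexpressions (pre-order)...
  at root: (0*((((6+a)+6)*x)+(((x*3)*z)*(7+(0*y))))) (SIMPLIFIABLE)
  at R: ((((6+a)+6)*x)+(((x*3)*z)*(7+(0*y)))) (not simplifiable)
  at RL: (((6+a)+6)*x) (not simplifiable)
  at RLL: ((6+a)+6) (not simplifiable)
  at RLLL: (6+a) (not simplifiable)
  at RR: (((x*3)*z)*(7+(0*y))) (not simplifiable)
  at RRL: ((x*3)*z) (not simplifiable)
  at RRLL: (x*3) (not simplifiable)
  at RRR: (7+(0*y)) (not simplifiable)
  at RRRR: (0*y) (SIMPLIFIABLE)
Found simplifiable subexpr at path root: (0*((((6+a)+6)*x)+(((x*3)*z)*(7+(0*y)))))
One SIMPLIFY step would give: 0
-> NOT in normal form.

Answer: no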